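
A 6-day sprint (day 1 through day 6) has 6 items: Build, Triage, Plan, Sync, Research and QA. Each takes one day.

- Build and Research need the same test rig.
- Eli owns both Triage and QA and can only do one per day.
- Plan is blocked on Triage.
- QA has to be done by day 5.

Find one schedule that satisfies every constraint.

Build -> day 1; Sync -> day 1; Triage -> day 2; Plan -> day 3; Research -> day 2; QA -> day 1

Checking: Triage(day 2) before Plan(day 3); Triage(day 2) != QA(day 1); Build(day 1) != Research(day 2); QA=day 1 in [day 1,day 5].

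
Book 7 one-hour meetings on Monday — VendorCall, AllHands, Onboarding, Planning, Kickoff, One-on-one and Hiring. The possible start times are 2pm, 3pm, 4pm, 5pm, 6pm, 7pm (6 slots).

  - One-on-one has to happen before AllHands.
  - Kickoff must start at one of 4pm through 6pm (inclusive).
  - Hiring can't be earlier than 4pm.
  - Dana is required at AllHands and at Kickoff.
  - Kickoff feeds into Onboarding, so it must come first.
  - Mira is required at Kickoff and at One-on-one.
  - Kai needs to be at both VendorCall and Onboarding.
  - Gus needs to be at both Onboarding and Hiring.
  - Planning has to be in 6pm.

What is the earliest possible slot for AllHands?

3pm

Precedence pushes AllHands to at least 3pm.
AllHands at 3pm is achievable: Kickoff -> 4pm; Planning -> 6pm; VendorCall -> 2pm; Hiring -> 4pm; AllHands -> 3pm; One-on-one -> 2pm; Onboarding -> 5pm.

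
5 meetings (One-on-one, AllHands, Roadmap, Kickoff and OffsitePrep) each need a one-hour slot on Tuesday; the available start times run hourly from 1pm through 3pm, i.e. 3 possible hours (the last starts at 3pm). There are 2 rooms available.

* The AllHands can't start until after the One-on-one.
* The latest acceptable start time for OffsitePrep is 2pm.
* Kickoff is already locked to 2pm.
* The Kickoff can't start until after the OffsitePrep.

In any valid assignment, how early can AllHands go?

2pm

Precedence pushes AllHands to at least 2pm.
AllHands at 2pm is achievable: OffsitePrep in 1pm, One-on-one in 1pm, Roadmap in 3pm, Kickoff in 2pm, AllHands in 2pm.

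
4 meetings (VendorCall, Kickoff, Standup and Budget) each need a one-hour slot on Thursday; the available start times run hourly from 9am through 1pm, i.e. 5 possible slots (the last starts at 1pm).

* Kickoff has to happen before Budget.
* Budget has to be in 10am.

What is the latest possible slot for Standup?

Standup at 1pm is achievable: Budget in 10am; Standup in 1pm; VendorCall in 9am; Kickoff in 9am.

1pm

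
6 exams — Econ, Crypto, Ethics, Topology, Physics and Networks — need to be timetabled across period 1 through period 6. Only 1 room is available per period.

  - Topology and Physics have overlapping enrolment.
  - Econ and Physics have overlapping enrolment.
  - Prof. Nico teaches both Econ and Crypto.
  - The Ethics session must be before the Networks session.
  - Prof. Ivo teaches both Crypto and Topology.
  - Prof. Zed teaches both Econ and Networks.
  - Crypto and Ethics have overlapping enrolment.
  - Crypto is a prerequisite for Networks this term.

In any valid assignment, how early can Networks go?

Precedence pushes Networks to at least period 2.
Networks at period 3 is achievable: Topology in period 5; Physics in period 6; Econ in period 4; Networks in period 3; Ethics in period 2; Crypto in period 1.
Nothing earlier works — the conflict and capacity constraints rule out every period before period 3.

period 3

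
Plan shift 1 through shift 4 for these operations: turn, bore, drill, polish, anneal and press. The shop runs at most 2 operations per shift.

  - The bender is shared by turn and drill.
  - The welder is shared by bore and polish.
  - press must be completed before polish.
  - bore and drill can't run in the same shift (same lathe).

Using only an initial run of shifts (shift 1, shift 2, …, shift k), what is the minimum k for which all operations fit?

The precedence chain requires at least 2 distinct shifts.
With at most 2 per shift and 6 operations, at least 3 shifts are needed.
3 works (last occupied shift: shift 3): for example bore -> shift 3; drill -> shift 2; press -> shift 1; turn -> shift 1; polish -> shift 2; anneal -> shift 3.

3 shifts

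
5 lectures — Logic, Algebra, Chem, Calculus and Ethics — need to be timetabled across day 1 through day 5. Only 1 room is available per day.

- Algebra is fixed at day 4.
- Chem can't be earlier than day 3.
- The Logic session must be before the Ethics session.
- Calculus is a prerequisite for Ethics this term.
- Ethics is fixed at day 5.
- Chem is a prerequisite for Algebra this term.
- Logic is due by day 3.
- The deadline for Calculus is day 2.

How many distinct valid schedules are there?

2

Enumerating: Algebra -> day 4; Calculus -> day 1; Logic -> day 2; Chem -> day 3; Ethics -> day 5 | Ethics -> day 5; Chem -> day 3; Calculus -> day 2; Algebra -> day 4; Logic -> day 1.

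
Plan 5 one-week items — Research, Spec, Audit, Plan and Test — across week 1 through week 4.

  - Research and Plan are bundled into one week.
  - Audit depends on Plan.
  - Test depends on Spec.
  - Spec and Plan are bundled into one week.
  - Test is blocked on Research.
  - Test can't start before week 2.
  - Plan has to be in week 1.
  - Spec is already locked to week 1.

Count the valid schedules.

Splitting on Audit: it can be week 2 (3), week 3 (3), week 4 (3). Listing each branch's schedules as (Research, Spec, Plan, Test) by week number:
Audit=week 2: (1,1,1,2) (1,1,1,3) (1,1,1,4) — 3.
Audit=week 3: (1,1,1,2) (1,1,1,3) (1,1,1,4) — 3.
Audit=week 4: (1,1,1,2) (1,1,1,3) (1,1,1,4) — 3.
Summing: 3 + 3 + 3 = 9.

9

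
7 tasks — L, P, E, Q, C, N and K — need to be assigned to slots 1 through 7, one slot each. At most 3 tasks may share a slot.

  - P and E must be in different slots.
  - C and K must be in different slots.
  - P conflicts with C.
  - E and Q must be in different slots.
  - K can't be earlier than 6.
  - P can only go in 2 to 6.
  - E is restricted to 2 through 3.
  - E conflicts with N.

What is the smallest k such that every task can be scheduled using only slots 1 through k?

With at most 3 per slot and 7 tasks, at least 3 slots are needed.
K can't be placed before 6, so the schedule must run through at least slot 6.
6 works (last occupied slot: 6): for example N=3; Q=1; L=1; P=3; K=6; C=1; E=2.

6 slots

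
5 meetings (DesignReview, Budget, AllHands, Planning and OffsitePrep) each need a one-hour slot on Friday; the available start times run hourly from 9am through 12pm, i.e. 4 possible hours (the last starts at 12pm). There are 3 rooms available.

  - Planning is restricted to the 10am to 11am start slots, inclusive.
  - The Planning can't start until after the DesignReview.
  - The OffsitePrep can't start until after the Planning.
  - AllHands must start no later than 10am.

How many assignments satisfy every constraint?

32

Splitting on DesignReview: it can be 9am (24), 10am (8). Listing each branch's schedules as (Budget, AllHands, Planning, OffsitePrep):
DesignReview=9am: (9am,9am,10am,11am) (9am,9am,10am,12pm) (9am,9am,11am,12pm) (9am,10am,10am,11am) (9am,10am,10am,12pm) (9am,10am,11am,12pm) (10am,9am,10am,11am) (10am,9am,10am,12pm) (10am,9am,11am,12pm) (10am,10am,10am,11am) (10am,10am,10am,12pm) (10am,10am,11am,12pm) (11am,9am,10am,11am) (11am,9am,10am,12pm) (11am,9am,11am,12pm) (11am,10am,10am,11am) (11am,10am,10am,12pm) (11am,10am,11am,12pm) (12pm,9am,10am,11am) (12pm,9am,10am,12pm) (12pm,9am,11am,12pm) (12pm,10am,10am,11am) (12pm,10am,10am,12pm) (12pm,10am,11am,12pm) — 24.
DesignReview=10am: (9am,9am,11am,12pm) (9am,10am,11am,12pm) (10am,9am,11am,12pm) (10am,10am,11am,12pm) (11am,9am,11am,12pm) (11am,10am,11am,12pm) (12pm,9am,11am,12pm) (12pm,10am,11am,12pm) — 8.
Summing: 24 + 8 = 32.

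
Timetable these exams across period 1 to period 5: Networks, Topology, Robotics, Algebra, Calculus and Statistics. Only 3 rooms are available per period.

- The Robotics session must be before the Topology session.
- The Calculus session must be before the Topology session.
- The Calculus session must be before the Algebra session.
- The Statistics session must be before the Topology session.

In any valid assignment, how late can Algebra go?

period 5

Precedence pushes Algebra to at least period 2.
Algebra at period 5 is achievable: Calculus in period 1; Statistics in period 1; Networks in period 2; Topology in period 2; Algebra in period 5; Robotics in period 1.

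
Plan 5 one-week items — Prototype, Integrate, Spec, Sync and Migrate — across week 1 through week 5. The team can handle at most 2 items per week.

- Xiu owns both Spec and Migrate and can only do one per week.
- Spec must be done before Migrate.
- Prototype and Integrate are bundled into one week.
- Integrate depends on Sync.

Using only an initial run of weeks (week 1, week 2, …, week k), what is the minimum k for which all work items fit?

3

The precedence chain requires at least 2 distinct weeks.
With at most 2 per week and 5 work items, at least 3 weeks are needed.
3 works (last occupied week: week 3): for example Sync in week 1; Spec in week 1; Prototype in week 2; Integrate in week 2; Migrate in week 3.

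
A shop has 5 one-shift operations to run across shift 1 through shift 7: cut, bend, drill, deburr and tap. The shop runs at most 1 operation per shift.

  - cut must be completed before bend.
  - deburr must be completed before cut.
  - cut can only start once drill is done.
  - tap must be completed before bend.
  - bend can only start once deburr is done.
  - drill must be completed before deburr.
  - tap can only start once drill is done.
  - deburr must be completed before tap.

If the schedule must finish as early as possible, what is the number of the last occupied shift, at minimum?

shift 5

The precedence chain requires at least 4 distinct shifts.
With at most 1 per shift and 5 operations, at least 5 shifts are needed.
5 works (last occupied shift: shift 5): for example bend -> shift 5, deburr -> shift 2, tap -> shift 4, drill -> shift 1, cut -> shift 3.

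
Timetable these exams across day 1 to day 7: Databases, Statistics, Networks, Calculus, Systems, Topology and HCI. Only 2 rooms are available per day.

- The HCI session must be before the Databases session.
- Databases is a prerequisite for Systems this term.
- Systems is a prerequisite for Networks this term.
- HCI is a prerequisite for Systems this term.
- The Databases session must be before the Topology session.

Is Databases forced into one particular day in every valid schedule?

Databases can be day 2 (e.g. HCI=day 1; Networks=day 4; Statistics=day 1; Systems=day 3; Topology=day 3; Databases=day 2; Calculus=day 2) or day 3 (e.g. Databases=day 3, Calculus=day 2, HCI=day 1, Networks=day 5, Systems=day 4, Topology=day 4, Statistics=day 1).

No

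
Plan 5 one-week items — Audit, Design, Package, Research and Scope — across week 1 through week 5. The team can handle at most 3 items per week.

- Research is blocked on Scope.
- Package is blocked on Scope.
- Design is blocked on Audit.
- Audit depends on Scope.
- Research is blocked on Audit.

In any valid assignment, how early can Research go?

week 3

Precedence pushes Research to at least week 3.
Research at week 3 is achievable: Research in week 3; Design in week 3; Package in week 2; Audit in week 2; Scope in week 1.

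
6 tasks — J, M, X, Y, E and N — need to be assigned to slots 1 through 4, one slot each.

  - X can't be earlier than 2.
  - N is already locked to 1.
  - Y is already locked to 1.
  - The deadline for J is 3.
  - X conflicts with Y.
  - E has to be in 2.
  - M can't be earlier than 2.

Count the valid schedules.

27

Splitting on J: it can be 1 (9), 2 (9), 3 (9). Listing each branch's schedules as (M, X, Y, E, N):
J=1: (2,2,1,2,1) (2,3,1,2,1) (2,4,1,2,1) (3,2,1,2,1) (3,3,1,2,1) (3,4,1,2,1) (4,2,1,2,1) (4,3,1,2,1) (4,4,1,2,1) — 9.
J=2: (2,2,1,2,1) (2,3,1,2,1) (2,4,1,2,1) (3,2,1,2,1) (3,3,1,2,1) (3,4,1,2,1) (4,2,1,2,1) (4,3,1,2,1) (4,4,1,2,1) — 9.
J=3: (2,2,1,2,1) (2,3,1,2,1) (2,4,1,2,1) (3,2,1,2,1) (3,3,1,2,1) (3,4,1,2,1) (4,2,1,2,1) (4,3,1,2,1) (4,4,1,2,1) — 9.
Summing: 9 + 9 + 9 = 27.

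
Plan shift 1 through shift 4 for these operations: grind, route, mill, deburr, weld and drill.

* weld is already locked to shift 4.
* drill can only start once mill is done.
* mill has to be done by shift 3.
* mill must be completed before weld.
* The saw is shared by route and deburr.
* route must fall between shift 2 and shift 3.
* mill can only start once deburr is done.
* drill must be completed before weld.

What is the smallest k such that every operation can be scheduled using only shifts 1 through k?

4

The precedence chain requires at least 4 distinct shifts.
4 works (last occupied shift: shift 4): for example drill in shift 3; grind in shift 1; mill in shift 2; weld in shift 4; deburr in shift 1; route in shift 2.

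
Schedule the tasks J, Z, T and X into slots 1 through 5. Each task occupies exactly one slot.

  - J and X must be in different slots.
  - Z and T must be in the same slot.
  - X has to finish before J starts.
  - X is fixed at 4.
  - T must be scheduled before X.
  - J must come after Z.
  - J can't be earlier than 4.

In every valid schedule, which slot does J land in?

5

J's window is 4–5.
X is fixed at 4, and J can't share a slot with X.
So J must be 5.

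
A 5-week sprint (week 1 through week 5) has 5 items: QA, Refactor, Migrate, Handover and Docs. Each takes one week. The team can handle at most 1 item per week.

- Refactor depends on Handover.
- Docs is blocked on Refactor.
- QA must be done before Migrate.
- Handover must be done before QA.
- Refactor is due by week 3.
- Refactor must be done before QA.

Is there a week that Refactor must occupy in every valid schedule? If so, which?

Precedence pushes Refactor to at least week 2; Refactor's own window allows nothing later than week 3.
So Refactor is pinned to week 2.

week 2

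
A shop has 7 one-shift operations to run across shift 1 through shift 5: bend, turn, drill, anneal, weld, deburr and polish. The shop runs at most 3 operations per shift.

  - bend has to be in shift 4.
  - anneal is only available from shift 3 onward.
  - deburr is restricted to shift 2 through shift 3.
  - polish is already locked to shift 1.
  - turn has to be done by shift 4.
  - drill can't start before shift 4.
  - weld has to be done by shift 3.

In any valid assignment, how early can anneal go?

shift 3

Anneal is available from shift 3.
anneal at shift 3 is achievable: bend in shift 4; anneal in shift 3; drill in shift 4; polish in shift 1; deburr in shift 2; turn in shift 1; weld in shift 1.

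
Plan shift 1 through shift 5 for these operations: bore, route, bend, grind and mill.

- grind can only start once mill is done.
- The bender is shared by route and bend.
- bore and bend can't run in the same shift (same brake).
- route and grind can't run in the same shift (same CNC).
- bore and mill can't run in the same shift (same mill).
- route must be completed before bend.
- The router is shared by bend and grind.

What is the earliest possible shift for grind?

shift 2

Precedence pushes grind to at least shift 2.
grind at shift 2 is achievable: bend -> shift 3, mill -> shift 1, route -> shift 1, grind -> shift 2, bore -> shift 2.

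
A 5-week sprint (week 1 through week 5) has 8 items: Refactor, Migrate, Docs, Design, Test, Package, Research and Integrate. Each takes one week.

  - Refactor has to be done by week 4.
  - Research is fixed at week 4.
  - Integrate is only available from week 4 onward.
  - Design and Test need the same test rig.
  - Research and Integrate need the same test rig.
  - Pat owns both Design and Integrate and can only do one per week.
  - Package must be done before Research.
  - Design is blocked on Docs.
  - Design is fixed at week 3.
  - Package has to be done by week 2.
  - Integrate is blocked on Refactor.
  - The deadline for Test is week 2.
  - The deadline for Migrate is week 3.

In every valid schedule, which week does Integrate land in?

week 5

Integrate's window is week 4–week 5.
Research is fixed at week 4, and Integrate can't share a week with Research.
So Integrate must be week 5.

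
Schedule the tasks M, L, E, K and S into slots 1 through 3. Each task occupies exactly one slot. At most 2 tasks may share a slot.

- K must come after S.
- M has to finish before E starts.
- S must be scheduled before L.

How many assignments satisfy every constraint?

Splitting on M: it can be 1 (7), 2 (2). Listing each branch's schedules as (L, E, K, S):
M=1: (2,2,3,1) (2,3,2,1) (2,3,3,1) (3,2,2,1) (3,2,3,1) (3,2,3,2) (3,3,2,1) — 7.
M=2: (2,3,3,1) (3,3,2,1) — 2.
Summing: 7 + 2 = 9.

9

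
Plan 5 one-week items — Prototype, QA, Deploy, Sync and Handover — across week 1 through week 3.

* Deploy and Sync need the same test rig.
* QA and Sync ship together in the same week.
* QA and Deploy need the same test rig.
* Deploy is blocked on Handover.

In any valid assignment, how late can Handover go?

week 2

Downstream work caps Handover at week 2.
Handover at week 2 is achievable: Deploy in week 3; Prototype in week 1; QA in week 1; Sync in week 1; Handover in week 2.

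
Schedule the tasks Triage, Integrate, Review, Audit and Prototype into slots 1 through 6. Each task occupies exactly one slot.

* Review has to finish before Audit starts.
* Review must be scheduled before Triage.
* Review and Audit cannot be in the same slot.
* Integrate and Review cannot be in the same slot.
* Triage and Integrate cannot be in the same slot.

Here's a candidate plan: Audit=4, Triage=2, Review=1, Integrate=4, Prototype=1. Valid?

Valid

Review and Audit cannot be in the same slot — holds.
Triage and Integrate cannot be in the same slot — holds.
Review has to finish before Audit starts — holds.
Integrate and Review cannot be in the same slot — holds.
Review must be scheduled before Triage — holds.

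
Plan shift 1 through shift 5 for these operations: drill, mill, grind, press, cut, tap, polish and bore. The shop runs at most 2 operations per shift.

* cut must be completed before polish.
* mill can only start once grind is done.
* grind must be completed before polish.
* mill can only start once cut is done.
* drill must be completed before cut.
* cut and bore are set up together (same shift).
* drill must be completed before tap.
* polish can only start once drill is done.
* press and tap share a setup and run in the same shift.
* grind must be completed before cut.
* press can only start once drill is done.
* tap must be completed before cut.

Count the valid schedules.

10

Splitting on drill: it can be shift 1 (8), shift 2 (2). Listing each branch's schedules as (mill, grind, press, cut, tap, polish, bore) by shift number:
drill=shift 1: (4,1,2,3,2,4,3) (4,1,2,3,2,5,3) (5,1,2,3,2,4,3) (5,1,2,3,2,5,3) (5,1,2,4,2,5,4) (5,1,3,4,3,5,4) (5,2,3,4,3,5,4) (5,3,2,4,2,5,4) — 8.
drill=shift 2: (5,1,3,4,3,5,4) (5,2,3,4,3,5,4) — 2.
Summing: 8 + 2 = 10.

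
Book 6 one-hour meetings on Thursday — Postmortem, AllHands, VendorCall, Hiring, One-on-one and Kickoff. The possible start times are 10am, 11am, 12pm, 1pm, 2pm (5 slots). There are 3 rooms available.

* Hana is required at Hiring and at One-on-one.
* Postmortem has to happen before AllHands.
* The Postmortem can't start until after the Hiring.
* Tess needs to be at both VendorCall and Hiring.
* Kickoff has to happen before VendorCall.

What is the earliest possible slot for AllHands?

12pm

Precedence pushes AllHands to at least 12pm.
AllHands at 12pm is achievable: Postmortem=11am; VendorCall=11am; AllHands=12pm; Kickoff=10am; One-on-one=11am; Hiring=10am.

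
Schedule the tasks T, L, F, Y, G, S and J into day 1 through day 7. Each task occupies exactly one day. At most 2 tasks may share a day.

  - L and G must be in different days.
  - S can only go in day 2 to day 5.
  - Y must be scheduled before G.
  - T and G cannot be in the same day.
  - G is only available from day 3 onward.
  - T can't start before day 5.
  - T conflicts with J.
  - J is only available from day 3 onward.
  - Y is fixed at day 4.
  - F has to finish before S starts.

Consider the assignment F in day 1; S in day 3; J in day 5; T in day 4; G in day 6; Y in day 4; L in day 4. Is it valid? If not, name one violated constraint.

No — it violates: T can't start before day 5

L and G must be in different days — holds.
G is only available from day 3 onward — holds.
T can't start before day 5 — violated.
S can only go in day 2 to day 5 — holds.
J is only available from day 3 onward — holds.
T and G cannot be in the same day — holds.
Y must be scheduled before G — holds.
At most 2 tasks may share a day — violated.
F has to finish before S starts — holds.
Y is fixed at day 4 — holds.
T conflicts with J — holds.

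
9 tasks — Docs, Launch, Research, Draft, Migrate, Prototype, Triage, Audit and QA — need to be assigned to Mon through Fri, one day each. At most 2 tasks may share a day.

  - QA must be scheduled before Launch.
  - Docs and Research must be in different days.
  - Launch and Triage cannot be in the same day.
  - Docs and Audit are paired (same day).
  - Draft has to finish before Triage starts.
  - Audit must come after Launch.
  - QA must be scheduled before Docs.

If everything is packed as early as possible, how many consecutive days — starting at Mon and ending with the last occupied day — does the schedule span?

The precedence chain requires at least 3 distinct days.
With at most 2 per day and 9 tasks, at least 5 days are needed.
5 works (last occupied day: Fri): for example Launch -> Tue, Triage -> Thu, Prototype -> Fri, QA -> Mon, Research -> Tue, Draft -> Mon, Migrate -> Thu, Audit -> Wed, Docs -> Wed.

5 days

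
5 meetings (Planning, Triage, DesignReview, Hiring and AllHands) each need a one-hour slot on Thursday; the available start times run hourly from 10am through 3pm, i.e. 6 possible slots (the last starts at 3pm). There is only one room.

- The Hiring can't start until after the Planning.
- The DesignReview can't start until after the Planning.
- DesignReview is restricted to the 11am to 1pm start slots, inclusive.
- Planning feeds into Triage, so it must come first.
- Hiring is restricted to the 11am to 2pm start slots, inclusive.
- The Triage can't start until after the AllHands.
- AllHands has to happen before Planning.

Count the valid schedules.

10

Splitting on Planning: it can be 11am (8), 12pm (2). Listing each branch's schedules as (Triage, DesignReview, Hiring, AllHands):
Planning=11am: (12pm,1pm,2pm,10am) (1pm,12pm,2pm,10am) (2pm,12pm,1pm,10am) (2pm,1pm,12pm,10am) (3pm,12pm,1pm,10am) (3pm,12pm,2pm,10am) (3pm,1pm,12pm,10am) (3pm,1pm,2pm,10am) — 8.
Planning=12pm: (3pm,1pm,2pm,10am) (3pm,1pm,2pm,11am) — 2.
Summing: 8 + 2 = 10.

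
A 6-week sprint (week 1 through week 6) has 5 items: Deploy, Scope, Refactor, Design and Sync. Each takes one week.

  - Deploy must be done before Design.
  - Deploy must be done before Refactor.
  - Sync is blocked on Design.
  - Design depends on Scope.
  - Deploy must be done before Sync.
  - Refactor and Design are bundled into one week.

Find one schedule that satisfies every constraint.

Design in week 2; Refactor in week 2; Scope in week 1; Deploy in week 1; Sync in week 3

Checking: Deploy(week 1) before Refactor(week 2); Deploy(week 1) before Design(week 2); Design(week 2) before Sync(week 3); Scope(week 1) before Design(week 2); Deploy(week 1) before Sync(week 3); Refactor = Design = week 2.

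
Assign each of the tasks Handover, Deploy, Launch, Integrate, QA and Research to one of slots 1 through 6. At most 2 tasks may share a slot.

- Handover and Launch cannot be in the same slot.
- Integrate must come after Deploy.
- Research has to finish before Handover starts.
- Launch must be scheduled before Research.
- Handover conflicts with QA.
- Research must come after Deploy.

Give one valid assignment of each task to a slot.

Deploy -> 1, Launch -> 1, Handover -> 3, Research -> 2, Integrate -> 2, QA -> 4

Checking: Research(2) before Handover(3); Launch(1) before Research(2); Deploy(1) before Integrate(2); Deploy(1) before Research(2); Handover(3) != QA(4); Handover(3) != Launch(1); max 2 per slot (cap 2).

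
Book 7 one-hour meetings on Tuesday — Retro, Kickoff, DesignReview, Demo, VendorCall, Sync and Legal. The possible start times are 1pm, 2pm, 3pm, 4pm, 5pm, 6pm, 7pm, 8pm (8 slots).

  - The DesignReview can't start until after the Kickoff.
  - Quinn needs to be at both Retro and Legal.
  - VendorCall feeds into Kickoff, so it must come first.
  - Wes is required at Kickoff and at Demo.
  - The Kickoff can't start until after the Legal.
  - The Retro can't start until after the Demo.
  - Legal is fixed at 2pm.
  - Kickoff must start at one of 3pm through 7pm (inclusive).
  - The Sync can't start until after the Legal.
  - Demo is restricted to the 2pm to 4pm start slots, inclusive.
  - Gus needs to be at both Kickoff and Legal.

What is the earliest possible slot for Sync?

Precedence pushes Sync to at least 3pm.
Sync at 3pm is achievable: Kickoff in 3pm; Sync in 3pm; VendorCall in 1pm; Retro in 3pm; Demo in 2pm; DesignReview in 4pm; Legal in 2pm.

3pm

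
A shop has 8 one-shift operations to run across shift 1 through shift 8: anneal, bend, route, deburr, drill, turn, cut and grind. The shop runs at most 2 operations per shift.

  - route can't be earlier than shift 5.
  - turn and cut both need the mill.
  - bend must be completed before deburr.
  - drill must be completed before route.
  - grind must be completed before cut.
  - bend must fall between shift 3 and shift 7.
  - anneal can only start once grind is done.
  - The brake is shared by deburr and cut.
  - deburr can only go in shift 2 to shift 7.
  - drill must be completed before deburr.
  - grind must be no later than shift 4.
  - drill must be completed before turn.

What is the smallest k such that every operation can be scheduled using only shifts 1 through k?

5

The precedence chain requires at least 2 distinct shifts.
With at most 2 per shift and 8 operations, at least 4 shifts are needed.
route can't be placed before shift 5, so the schedule must run through at least shift 5.
5 works (last occupied shift: shift 5): for example turn=shift 2; bend=shift 3; anneal=shift 2; drill=shift 1; cut=shift 3; deburr=shift 4; grind=shift 1; route=shift 5.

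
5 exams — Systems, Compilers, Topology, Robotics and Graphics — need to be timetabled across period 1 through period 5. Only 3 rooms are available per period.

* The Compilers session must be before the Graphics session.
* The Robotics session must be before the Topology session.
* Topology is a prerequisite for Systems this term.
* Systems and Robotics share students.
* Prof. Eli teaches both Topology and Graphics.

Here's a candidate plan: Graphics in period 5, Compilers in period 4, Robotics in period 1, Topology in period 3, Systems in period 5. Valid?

Systems and Robotics share students — holds.
The Compilers session must be before the Graphics session — holds.
The Robotics session must be before the Topology session — holds.
Only 3 rooms are available per period — holds.
Topology is a prerequisite for Systems this term — holds.
Prof. Eli teaches both Topology and Graphics — holds.

Yes, all constraints hold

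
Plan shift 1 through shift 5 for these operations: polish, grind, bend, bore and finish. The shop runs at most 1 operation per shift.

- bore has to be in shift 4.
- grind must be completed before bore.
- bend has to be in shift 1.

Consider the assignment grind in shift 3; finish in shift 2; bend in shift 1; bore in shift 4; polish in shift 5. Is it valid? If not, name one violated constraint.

grind must be completed before bore — holds.
The shop runs at most 1 operation per shift — holds.
bend has to be in shift 1 — holds.
bore has to be in shift 4 — holds.

Valid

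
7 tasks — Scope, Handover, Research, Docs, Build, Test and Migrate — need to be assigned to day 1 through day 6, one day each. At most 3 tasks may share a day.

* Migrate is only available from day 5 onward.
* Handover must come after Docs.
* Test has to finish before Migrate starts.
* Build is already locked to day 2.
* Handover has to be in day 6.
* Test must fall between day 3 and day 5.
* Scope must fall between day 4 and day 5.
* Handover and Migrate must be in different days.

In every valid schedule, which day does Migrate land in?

day 5

Migrate's window is day 5–day 6.
Handover is fixed at day 6, and Migrate can't share a day with Handover.
So Migrate must be day 5.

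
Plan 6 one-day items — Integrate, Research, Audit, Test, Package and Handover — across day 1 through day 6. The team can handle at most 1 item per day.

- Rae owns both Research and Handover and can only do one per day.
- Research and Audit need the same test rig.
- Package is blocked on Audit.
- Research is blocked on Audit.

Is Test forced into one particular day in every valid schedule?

No

Test can be day 1 (e.g. Research in day 3; Package in day 4; Test in day 1; Handover in day 6; Integrate in day 5; Audit in day 2) or day 2 (e.g. Integrate=day 5, Handover=day 6, Test=day 2, Research=day 3, Package=day 4, Audit=day 1).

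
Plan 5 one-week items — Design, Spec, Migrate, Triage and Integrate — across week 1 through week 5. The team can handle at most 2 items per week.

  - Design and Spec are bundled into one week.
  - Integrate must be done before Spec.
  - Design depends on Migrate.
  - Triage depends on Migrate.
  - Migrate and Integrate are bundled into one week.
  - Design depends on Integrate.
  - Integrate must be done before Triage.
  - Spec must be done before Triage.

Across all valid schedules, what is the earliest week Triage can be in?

Precedence pushes Triage to at least week 3.
Triage at week 3 is achievable: Triage in week 3, Migrate in week 1, Integrate in week 1, Design in week 2, Spec in week 2.

week 3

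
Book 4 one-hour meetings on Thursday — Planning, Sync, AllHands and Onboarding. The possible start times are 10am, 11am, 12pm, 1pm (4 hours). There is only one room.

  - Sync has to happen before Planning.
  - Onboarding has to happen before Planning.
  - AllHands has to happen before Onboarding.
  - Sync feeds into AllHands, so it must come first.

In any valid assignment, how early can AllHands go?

Precedence pushes AllHands to at least 11am; downstream work caps AllHands at 11am.
AllHands at 11am is achievable: AllHands -> 11am; Onboarding -> 12pm; Planning -> 1pm; Sync -> 10am.

11am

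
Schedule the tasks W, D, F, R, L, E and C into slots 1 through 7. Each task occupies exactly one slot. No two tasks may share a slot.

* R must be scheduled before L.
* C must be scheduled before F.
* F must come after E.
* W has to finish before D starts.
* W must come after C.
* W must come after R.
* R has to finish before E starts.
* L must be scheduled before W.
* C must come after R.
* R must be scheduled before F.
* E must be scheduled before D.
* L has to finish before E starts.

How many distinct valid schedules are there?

13

Splitting on W: it can be 4 (4), 5 (6), 6 (3). Listing each branch's schedules as (D, F, R, L, E, C):
W=4: (6,7,1,2,5,3) (6,7,1,3,5,2) (7,6,1,2,5,3) (7,6,1,3,5,2) — 4.
W=5: (6,7,1,2,3,4) (6,7,1,2,4,3) (6,7,1,3,4,2) (7,6,1,2,3,4) (7,6,1,2,4,3) (7,6,1,3,4,2) — 6.
W=6: (7,5,1,2,3,4) (7,5,1,2,4,3) (7,5,1,3,4,2) — 3.
Summing: 4 + 6 + 3 = 13.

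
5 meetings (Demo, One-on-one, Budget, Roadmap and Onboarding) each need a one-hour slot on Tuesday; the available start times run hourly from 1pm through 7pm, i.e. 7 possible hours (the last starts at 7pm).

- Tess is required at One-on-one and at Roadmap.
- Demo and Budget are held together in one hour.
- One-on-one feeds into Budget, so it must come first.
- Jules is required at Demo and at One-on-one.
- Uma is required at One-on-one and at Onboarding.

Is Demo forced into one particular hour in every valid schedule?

No

Demo can be 2pm (e.g. Onboarding in 2pm, Roadmap in 2pm, Budget in 2pm, Demo in 2pm, One-on-one in 1pm) or 3pm (e.g. Roadmap -> 2pm, One-on-one -> 1pm, Demo -> 3pm, Onboarding -> 2pm, Budget -> 3pm).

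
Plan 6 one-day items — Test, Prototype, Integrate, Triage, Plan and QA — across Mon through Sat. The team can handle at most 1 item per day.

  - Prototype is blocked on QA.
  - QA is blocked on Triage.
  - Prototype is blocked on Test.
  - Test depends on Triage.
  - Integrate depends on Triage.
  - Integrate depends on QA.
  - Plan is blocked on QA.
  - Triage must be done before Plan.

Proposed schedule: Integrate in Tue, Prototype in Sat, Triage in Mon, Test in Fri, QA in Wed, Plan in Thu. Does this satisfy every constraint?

QA is blocked on Triage — holds.
Prototype is blocked on QA — holds.
The team can handle at most 1 item per day — holds.
Test depends on Triage — holds.
Integrate depends on Triage — holds.
Plan is blocked on QA — holds.
Triage must be done before Plan — holds.
Integrate depends on QA — violated.
Prototype is blocked on Test — holds.

No — it violates: Integrate depends on QA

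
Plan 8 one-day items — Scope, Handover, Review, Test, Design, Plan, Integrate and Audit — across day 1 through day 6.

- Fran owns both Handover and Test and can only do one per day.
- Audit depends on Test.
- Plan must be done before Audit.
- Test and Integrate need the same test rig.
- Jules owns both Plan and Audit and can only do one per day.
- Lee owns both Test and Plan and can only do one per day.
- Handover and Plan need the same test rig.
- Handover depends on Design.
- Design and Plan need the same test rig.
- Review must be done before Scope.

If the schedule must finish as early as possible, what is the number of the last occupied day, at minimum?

day 3

The precedence chain requires at least 2 distinct days.
Could 2 days be enough, i.e. nothing placed later than day 2? No: Audit must come after Test (at day 1 or later) → {day 2}; Test must come before Audit (at day 2 or earlier) → {day 1}; Plan must come before Audit (at day 2 or earlier) → {day 1}; Plan can't share with Test (day 1) → nothing is left.
So 2 days is not enough.
3 works (last occupied day: day 3): for example Handover=day 3; Audit=day 3; Review=day 1; Integrate=day 2; Test=day 1; Scope=day 2; Design=day 1; Plan=day 2.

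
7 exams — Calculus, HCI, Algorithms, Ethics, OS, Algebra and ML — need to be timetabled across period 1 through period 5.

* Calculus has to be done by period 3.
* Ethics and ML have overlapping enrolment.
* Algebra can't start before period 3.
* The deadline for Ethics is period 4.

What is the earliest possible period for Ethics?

period 1

Ethics's own window allows nothing later than period 4.
Ethics at period 1 is achievable: Ethics=period 1, OS=period 1, Algorithms=period 1, HCI=period 1, Algebra=period 3, ML=period 2, Calculus=period 1.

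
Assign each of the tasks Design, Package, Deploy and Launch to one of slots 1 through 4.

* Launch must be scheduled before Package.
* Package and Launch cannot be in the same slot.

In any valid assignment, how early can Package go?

2

Precedence pushes Package to at least 2.
Package at 2 is achievable: Package=2, Deploy=1, Launch=1, Design=1.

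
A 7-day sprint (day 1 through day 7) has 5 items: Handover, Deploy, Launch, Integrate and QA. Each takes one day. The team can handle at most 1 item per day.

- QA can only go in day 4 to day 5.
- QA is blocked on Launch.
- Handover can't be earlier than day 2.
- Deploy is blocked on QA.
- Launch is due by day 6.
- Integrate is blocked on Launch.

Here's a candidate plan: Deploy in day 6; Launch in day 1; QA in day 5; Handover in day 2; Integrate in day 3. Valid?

Integrate is blocked on Launch — holds.
The team can handle at most 1 item per day — holds.
Handover can't be earlier than day 2 — holds.
QA is blocked on Launch — holds.
Deploy is blocked on QA — holds.
Launch is due by day 6 — holds.
QA can only go in day 4 to day 5 — holds.

Yes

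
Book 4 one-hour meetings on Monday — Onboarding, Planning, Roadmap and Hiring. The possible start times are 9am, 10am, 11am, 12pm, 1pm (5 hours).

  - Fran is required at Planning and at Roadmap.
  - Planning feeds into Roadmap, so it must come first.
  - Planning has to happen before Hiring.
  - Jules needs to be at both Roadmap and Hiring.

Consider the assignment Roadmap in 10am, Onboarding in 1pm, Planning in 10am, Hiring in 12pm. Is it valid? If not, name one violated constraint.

Planning feeds into Roadmap, so it must come first — violated.
Fran is required at Planning and at Roadmap — violated.
Jules needs to be at both Roadmap and Hiring — holds.
Planning has to happen before Hiring — holds.

No. Fran is required at Planning and at Roadmap is not satisfied.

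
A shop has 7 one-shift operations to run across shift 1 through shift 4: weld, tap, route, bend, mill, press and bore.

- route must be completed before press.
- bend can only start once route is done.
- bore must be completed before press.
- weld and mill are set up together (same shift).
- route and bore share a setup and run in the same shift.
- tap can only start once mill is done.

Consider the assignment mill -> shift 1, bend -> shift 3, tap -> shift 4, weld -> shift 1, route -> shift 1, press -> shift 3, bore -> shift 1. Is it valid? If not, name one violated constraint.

Yes

bore must be completed before press — holds.
weld and mill are set up together (same shift) — holds.
tap can only start once mill is done — holds.
route must be completed before press — holds.
route and bore share a setup and run in the same shift — holds.
bend can only start once route is done — holds.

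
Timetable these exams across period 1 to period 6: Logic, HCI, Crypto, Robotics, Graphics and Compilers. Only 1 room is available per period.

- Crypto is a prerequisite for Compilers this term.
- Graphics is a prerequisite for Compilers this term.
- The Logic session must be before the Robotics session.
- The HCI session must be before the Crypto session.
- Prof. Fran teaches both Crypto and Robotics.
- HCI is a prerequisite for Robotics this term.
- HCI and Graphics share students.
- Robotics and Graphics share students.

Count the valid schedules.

Splitting on Logic: it can be period 1 (11), period 2 (11), period 3 (9), period 4 (6), period 5 (3). Listing each branch's schedules as (HCI, Crypto, Robotics, Graphics, Compilers) by period number:
Logic=period 1: (2,3,4,5,6) (2,3,5,4,6) (2,3,6,4,5) (2,4,3,5,6) (2,4,5,3,6) (2,4,6,3,5) (2,5,3,4,6) (2,5,4,3,6) (3,4,5,2,6) (3,4,6,2,5) (3,5,4,2,6) — 11.
Logic=period 2: (1,3,4,5,6) (1,3,5,4,6) (1,3,6,4,5) (1,4,3,5,6) (1,4,5,3,6) (1,4,6,3,5) (1,5,3,4,6) (1,5,4,3,6) (3,4,5,1,6) (3,4,6,1,5) (3,5,4,1,6) — 11.
Logic=period 3: (1,2,4,5,6) (1,2,5,4,6) (1,2,6,4,5) (1,4,5,2,6) (1,4,6,2,5) (1,5,4,2,6) (2,4,5,1,6) (2,4,6,1,5) (2,5,4,1,6) — 9.
Logic=period 4: (1,2,5,3,6) (1,2,6,3,5) (1,3,5,2,6) (1,3,6,2,5) (2,3,5,1,6) (2,3,6,1,5) — 6.
Logic=period 5: (1,2,6,3,4) (1,3,6,2,4) (2,3,6,1,4) — 3.
Summing: 11 + 11 + 9 + 6 + 3 = 40.

40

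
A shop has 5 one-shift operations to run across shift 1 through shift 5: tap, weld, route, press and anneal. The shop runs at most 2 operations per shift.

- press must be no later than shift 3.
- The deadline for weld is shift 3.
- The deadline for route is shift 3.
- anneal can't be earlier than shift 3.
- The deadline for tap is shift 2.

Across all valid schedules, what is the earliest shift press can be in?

Press's own window allows nothing later than shift 3.
press at shift 1 is achievable: press -> shift 1; weld -> shift 2; anneal -> shift 3; tap -> shift 1; route -> shift 2.

shift 1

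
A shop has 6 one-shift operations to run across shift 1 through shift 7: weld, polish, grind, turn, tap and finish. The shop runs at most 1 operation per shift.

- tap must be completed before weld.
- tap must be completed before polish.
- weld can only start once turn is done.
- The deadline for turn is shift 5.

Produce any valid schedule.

grind in shift 5, polish in shift 4, turn in shift 1, tap in shift 2, weld in shift 3, finish in shift 6

Checking: tap(shift 2) before polish(shift 4); turn(shift 1) before weld(shift 3); tap(shift 2) before weld(shift 3); turn=shift 1 in [shift 1,shift 5]; max 1 per shift (cap 1).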